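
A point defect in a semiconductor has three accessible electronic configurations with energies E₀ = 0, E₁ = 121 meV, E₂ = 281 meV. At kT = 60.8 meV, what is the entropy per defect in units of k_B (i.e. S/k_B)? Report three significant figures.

0.414

Eᵢ/kT = 0, 1.9901, 4.6217.
Z = Σ e^(−Eᵢ/kT) = e^(−0) + e^(−1.9901) + e^(−4.6217) = 1.0000 + 0.13668 + 0.0098361 = 1.1465.
⟨E⟩ = Σ EᵢPᵢ = 16.836 meV.
S/k_B = ln Z + ⟨E⟩/kT = ln(1.1465) + 16.836/60.8 = 0.13671 + 0.27691 = 0.414.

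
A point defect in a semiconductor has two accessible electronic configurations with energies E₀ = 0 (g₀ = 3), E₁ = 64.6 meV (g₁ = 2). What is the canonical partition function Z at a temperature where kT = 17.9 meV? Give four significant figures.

Z = 3.054

Eᵢ/kT = 0, 3.60894.
Z = Σ gᵢe^(−Eᵢ/kT) = 3·e^(−0) + 2·e^(−3.60894) = 3.00000 + 0.0541611 = 3.05416.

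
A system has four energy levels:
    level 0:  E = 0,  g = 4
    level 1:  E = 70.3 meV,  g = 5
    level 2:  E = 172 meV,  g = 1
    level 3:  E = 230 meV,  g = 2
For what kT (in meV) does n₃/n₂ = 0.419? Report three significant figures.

n₃/n₂ = (g₃/g₂) exp[−(E₃−E₂)/kT] = 0.419.
⇒ (E₃−E₂)/kT = ln((2/1)/0.419) = ln(4.7733) = 1.5630.
kT = 58 meV / 1.5630 = 37.1 meV.

37.1 meV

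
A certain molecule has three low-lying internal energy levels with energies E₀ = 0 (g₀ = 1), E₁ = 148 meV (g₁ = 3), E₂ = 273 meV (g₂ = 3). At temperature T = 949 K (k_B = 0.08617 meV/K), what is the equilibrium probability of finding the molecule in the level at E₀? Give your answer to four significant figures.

0.6260

k_BT = 0.08617 × 949 K = 81.7753 meV.
Eᵢ/kT = 0, 1.80984, 3.33842.
Z = Σ gᵢe^(−Eᵢ/kT) = 1·e^(−0) + 3·e^(−1.80984) + 3·e^(−3.33842) = 1.00000 + 0.491041 + 0.106479 = 1.59752.
P₀ = g₀ e^(−E₀/kT) / Z = 1.00000/1.59752 = 0.6260.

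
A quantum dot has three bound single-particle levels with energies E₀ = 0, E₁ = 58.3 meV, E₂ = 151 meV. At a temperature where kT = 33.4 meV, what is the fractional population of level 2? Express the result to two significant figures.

0.0092

Eᵢ/kT = 0, 1.746, 4.521.
Z = Σ e^(−Eᵢ/kT) = e^(−0) + e^(−1.746) + e^(−4.521) = 1.000 + 0.1745 + 0.01088 = 1.185.
P₂ = e^(−E₂/kT) / Z = 0.01088/1.185 = 0.0092.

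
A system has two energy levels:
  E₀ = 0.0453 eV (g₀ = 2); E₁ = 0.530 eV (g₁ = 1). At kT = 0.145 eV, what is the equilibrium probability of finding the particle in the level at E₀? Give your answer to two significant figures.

0.98

Eᵢ/kT = 0.3124, 3.655.
Z = Σ gᵢe^(−Eᵢ/kT) = 2·e^(−0.3124) + 1·e^(−3.655) = 1.463 + 0.02586 = 1.489.
P₀ = g₀ e^(−E₀/kT) / Z = 1.463/1.489 = 0.98.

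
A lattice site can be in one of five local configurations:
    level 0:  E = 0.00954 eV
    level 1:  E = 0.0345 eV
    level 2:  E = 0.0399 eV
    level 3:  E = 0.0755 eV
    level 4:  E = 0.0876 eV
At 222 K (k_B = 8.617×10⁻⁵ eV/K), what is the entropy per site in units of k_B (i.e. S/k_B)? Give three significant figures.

k_BT = 8.617×10⁻⁵ × 222 K = 0.019130 eV.
Eᵢ/kT = 0.49869, 1.8035, 2.0857, 3.9467, 4.5792.
Z = Σ e^(−Eᵢ/kT) = e^(−0.49869) + e^(−1.8035) + e^(−2.0857) + e^(−3.9467) + e^(−4.5792) = 0.60733 + 0.16472 + 0.12422 + 0.019318 + 0.010263 = 0.92585.
⟨E⟩ = Σ EᵢPᵢ = 0.020296 eV.
S/k_B = ln Z + ⟨E⟩/kT = ln(0.92585) + 0.020296/0.019130 = -0.077043 + 1.0610 = 0.984.

0.984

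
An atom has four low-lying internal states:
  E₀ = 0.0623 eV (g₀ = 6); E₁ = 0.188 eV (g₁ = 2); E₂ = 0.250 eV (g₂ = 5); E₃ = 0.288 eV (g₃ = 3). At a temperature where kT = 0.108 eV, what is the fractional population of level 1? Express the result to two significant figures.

0.079

Eᵢ/kT = 0.5769, 1.741, 2.315, 2.667.
Z = Σ gᵢe^(−Eᵢ/kT) = 6·e^(−0.5769) + 2·e^(−1.741) + 5·e^(−2.315) + 3·e^(−2.667) = 3.370 + 0.3507 + 0.4938 + 0.2084 = 4.423.
P₁ = g₁ e^(−E₁/kT) / Z = 0.3507/4.423 = 0.079.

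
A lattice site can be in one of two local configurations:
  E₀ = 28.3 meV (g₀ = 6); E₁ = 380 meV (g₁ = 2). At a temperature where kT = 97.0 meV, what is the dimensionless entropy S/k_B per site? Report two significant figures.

1.8

Eᵢ/kT = 0.2918, 3.918.
Z = Σ gᵢe^(−Eᵢ/kT) = 6·e^(−0.2918) + 2·e^(−3.918) = 4.482 + 0.03976 = 4.522.
⟨E⟩ = Σ EᵢPᵢ = 31.39 meV.
S/k_B = ln Z + ⟨E⟩/kT = ln(4.522) + 31.39/97.0 = 1.509 + 0.3236 = 1.8.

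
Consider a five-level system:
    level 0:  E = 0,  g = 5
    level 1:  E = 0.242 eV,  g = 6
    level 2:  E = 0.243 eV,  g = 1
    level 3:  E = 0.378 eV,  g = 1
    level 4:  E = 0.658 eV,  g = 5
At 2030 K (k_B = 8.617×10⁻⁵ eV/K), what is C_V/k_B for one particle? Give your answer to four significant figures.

k_BT = 8.617×10⁻⁵ × 2030 K = 0.174925 eV.
Eᵢ/kT = 0, 1.38345, 1.38917, 2.16093, 3.76161.
Z = Σ gᵢe^(−Eᵢ/kT) = 5·e^(−0) + 6·e^(−1.38345) + 1·e^(−1.38917) + 1·e^(−2.16093) + 5·e^(−3.76161) = 5.00000 + 1.50427 + 0.249282 + 0.115218 + 0.116231 = 6.98500.
⟨E⟩ = 0.0779730 eV, ⟨E²⟩ = 0.0242810 eV².
C_V/k_B = (⟨E²⟩ − ⟨E⟩²)/(kT)² = (0.0242810 − 0.00607979)/0.0305988 = 0.5948.

0.5948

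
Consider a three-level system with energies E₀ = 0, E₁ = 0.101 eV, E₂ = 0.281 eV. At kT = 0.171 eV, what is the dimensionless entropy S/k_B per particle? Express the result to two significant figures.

0.93

Eᵢ/kT = 0, 0.5906, 1.643.
Z = Σ e^(−Eᵢ/kT) = e^(−0) + e^(−0.5906) + e^(−1.643) = 1.000 + 0.5540 + 0.1934 = 1.747.
⟨E⟩ = Σ EᵢPᵢ = 0.06314 eV.
S/k_B = ln Z + ⟨E⟩/kT = ln(1.747) + 0.06314/0.171 = 0.5579 + 0.3692 = 0.93.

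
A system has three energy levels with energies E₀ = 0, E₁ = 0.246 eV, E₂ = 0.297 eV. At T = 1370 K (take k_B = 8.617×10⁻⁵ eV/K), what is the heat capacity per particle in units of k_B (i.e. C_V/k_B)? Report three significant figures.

k_BT = 8.617×10⁻⁵ × 1370 K = 0.11805 eV.
Eᵢ/kT = 0, 2.0839, 2.5159.
Z = Σ e^(−Eᵢ/kT) = e^(−0) + e^(−2.0839) + e^(−2.5159) = 1.0000 + 0.12444 + 0.080790 = 1.2052.
⟨E⟩ = 0.045309 eV, ⟨E²⟩ = 0.012161 eV².
C_V/k_B = (⟨E²⟩ − ⟨E⟩²)/(kT)² = (0.012161 − 0.0020529)/0.013936 = 0.725.

0.725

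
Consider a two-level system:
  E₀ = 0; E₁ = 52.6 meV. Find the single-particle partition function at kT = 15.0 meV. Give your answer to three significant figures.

Eᵢ/kT = 0, 3.5067.
Z = Σ e^(−Eᵢ/kT) = e^(−0) + e^(−3.5067) = 1.0000 + 0.029996 = 1.0300.

Z = 1.03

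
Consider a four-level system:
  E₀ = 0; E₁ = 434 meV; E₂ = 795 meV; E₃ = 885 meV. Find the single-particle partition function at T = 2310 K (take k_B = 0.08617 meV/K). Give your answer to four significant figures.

k_BT = 0.08617 × 2310 K = 199.053 meV.
Eᵢ/kT = 0, 2.18032, 3.99391, 4.44605.
Z = Σ e^(−Eᵢ/kT) = e^(−0) + e^(−2.18032) + e^(−3.99391) + e^(−4.44605) = 1.00000 + 0.113005 + 0.0184275 + 0.0117248 = 1.14316.

Z = 1.143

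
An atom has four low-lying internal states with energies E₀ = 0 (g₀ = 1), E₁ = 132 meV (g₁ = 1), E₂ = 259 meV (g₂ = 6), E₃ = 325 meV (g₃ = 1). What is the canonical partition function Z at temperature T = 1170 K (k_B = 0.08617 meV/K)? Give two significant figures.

k_BT = 0.08617 × 1170 K = 100.8 meV.
Eᵢ/kT = 0, 1.310, 2.569, 3.224.
Z = Σ gᵢe^(−Eᵢ/kT) = 1·e^(−0) + 1·e^(−1.310) + 6·e^(−2.569) + 1·e^(−3.224) = 1.000 + 0.2698 + 0.4597 + 0.03980 = 1.769.

Z = 1.8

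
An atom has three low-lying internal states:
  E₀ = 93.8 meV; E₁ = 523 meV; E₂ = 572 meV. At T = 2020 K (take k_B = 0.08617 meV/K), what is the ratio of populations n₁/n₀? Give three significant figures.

0.0849

k_BT = 0.08617 × 2020 K = 174.06 meV.
n₁/n₀ = exp[−(E₁−E₀)/kT] = exp(−(429.2 meV)/(174.06 meV)) = exp(-2.4658) = 0.0849.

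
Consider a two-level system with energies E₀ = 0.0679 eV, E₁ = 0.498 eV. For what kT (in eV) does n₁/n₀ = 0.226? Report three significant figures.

0.289 eV

n₁/n₀ = exp[−(E₁−E₀)/kT] = 0.226.
⇒ (E₁−E₀)/kT = ln(1/0.226) = ln(4.4248) = 1.4872.
kT = 0.4301 eV / 1.4872 = 0.289 eV.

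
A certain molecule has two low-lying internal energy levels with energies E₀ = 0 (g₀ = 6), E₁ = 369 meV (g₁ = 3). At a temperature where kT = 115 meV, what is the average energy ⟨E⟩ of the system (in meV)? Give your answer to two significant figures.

Eᵢ/kT = 0, 3.209.
Z = Σ gᵢe^(−Eᵢ/kT) = 6·e^(−0) + 3·e^(−3.209) = 6.000 + 0.1212 = 6.121.
⟨E⟩ = Σ Eᵢ gᵢe^(−Eᵢ/kT) / Z = (0·6.000 + 369·0.1212) / 6.121 = 7.3 meV.

7.3 meV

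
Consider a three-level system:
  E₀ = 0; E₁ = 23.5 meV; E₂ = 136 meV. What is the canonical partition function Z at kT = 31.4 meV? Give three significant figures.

Z = 1.49

Eᵢ/kT = 0, 0.74841, 4.3312.
Z = Σ e^(−Eᵢ/kT) = e^(−0) + e^(−0.74841) + e^(−4.3312) = 1.0000 + 0.47312 + 0.013152 = 1.4863.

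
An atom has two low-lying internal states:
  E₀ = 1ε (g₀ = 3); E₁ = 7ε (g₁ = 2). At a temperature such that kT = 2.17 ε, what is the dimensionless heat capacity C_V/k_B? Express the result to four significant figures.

Eᵢ/kT = 0.460829, 3.22581.
Z = Σ gᵢe^(−Eᵢ/kT) = 3·e^(−0.460829) + 2·e^(−3.22581) = 1.89228 + 0.0794472 = 1.97173.
⟨E⟩ = 1.24176 ε, ⟨E²⟩ = 2.93407 ε².
C_V/k_B = (⟨E²⟩ − ⟨E⟩²)/(kT)² = (2.93407 − 1.54197)/4.70890 = 0.2956.

0.2956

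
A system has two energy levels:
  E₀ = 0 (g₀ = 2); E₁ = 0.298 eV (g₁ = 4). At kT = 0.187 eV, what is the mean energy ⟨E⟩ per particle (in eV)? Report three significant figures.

Eᵢ/kT = 0, 1.5936.
Z = Σ gᵢe^(−Eᵢ/kT) = 2·e^(−0) + 4·e^(−1.5936) = 2.0000 + 0.81277 = 2.8128.
⟨E⟩ = Σ Eᵢ gᵢe^(−Eᵢ/kT) / Z = (0·2.0000 + 0.298·0.81277) / 2.8128 = 0.0861 eV.

0.0861 eV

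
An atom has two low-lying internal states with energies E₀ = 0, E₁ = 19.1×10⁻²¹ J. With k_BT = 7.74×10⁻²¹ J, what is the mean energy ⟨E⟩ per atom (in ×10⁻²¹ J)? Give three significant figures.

1.49 ×10⁻²¹ J

Eᵢ/kT = 0, 2.4677.
Z = Σ e^(−Eᵢ/kT) = e^(−0) + e^(−2.4677) = 1.0000 + 0.084780 = 1.0848.
⟨E⟩ = Σ Eᵢ e^(−Eᵢ/kT) / Z = (0·1.0000 + 19.1·0.084780) / 1.0848 = 1.49 ×10⁻²¹ J.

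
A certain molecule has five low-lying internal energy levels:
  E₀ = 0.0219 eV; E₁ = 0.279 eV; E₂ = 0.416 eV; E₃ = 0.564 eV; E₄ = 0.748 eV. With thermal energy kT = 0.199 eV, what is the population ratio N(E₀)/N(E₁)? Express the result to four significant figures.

n₀/n₁ = exp[−(E₀−E₁)/kT] = exp(−(-0.2571 eV)/(0.199 eV)) = exp(1.29196) = 3.640.

3.640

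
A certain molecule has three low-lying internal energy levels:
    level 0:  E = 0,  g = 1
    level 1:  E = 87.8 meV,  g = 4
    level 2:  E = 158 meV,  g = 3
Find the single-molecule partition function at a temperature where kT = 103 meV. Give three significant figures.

Eᵢ/kT = 0, 0.85243, 1.5340.
Z = Σ gᵢe^(−Eᵢ/kT) = 1·e^(−0) + 4·e^(−0.85243) + 3·e^(−1.5340) = 1.0000 + 1.7055 + 0.64701 = 3.3525.

Z = 3.35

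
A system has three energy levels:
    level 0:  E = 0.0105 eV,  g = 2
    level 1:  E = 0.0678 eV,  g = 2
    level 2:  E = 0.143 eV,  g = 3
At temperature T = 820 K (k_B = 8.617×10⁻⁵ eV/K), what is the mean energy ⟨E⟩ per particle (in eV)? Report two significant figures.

k_BT = 8.617×10⁻⁵ × 820 K = 0.07066 eV.
Eᵢ/kT = 0.1486, 0.9595, 2.024.
Z = Σ gᵢe^(−Eᵢ/kT) = 2·e^(−0.1486) + 2·e^(−0.9595) + 3·e^(−2.024) = 1.724 + 0.7662 + 0.3964 = 2.887.
⟨E⟩ = Σ Eᵢ gᵢe^(−Eᵢ/kT) / Z = (0.0105·1.724 + 0.0678·0.7662 + 0.143·0.3964) / 2.887 = 0.044 eV.

0.044 eV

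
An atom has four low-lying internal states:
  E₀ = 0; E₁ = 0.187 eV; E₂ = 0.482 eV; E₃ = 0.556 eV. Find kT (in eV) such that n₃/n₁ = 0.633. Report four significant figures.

0.8069 eV

n₃/n₁ = exp[−(E₃−E₁)/kT] = 0.633.
⇒ (E₃−E₁)/kT = ln(1/0.633) = ln(1.57978) = 0.457286.
kT = 0.369 eV / 0.457286 = 0.8069 eV.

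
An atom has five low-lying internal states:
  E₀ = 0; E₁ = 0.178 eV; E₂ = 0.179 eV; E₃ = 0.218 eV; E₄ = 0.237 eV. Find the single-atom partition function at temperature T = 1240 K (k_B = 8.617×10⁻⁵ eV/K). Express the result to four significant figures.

Z = 1.615

k_BT = 8.617×10⁻⁵ × 1240 K = 0.106851 eV.
Eᵢ/kT = 0, 1.66587, 1.67523, 2.04022, 2.21804.
Z = Σ e^(−Eᵢ/kT) = e^(−0) + e^(−1.66587) + e^(−1.67523) + e^(−2.04022) + e^(−2.21804) = 1.00000 + 0.189026 + 0.187265 + 0.130000 + 0.108822 = 1.61511.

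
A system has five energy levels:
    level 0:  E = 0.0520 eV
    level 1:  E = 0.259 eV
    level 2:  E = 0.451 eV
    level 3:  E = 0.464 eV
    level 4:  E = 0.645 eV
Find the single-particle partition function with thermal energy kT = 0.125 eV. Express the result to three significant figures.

Z = 0.843

Eᵢ/kT = 0.41600, 2.0720, 3.6080, 3.7120, 5.1600.
Z = Σ e^(−Eᵢ/kT) = e^(−0.41600) + e^(−2.0720) + e^(−3.6080) + e^(−3.7120) + e^(−5.1600) = 0.65968 + 0.12593 + 0.027106 + 0.024429 + 0.0057417 = 0.84289.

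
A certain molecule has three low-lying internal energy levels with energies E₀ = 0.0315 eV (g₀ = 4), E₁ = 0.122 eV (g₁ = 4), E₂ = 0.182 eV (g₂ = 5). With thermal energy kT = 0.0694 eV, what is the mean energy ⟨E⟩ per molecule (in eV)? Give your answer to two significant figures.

Eᵢ/kT = 0.4539, 1.758, 2.622.
Z = Σ gᵢe^(−Eᵢ/kT) = 4·e^(−0.4539) + 4·e^(−1.758) + 5·e^(−2.622) = 2.541 + 0.6896 + 0.3633 = 3.594.
⟨E⟩ = Σ Eᵢ gᵢe^(−Eᵢ/kT) / Z = (0.0315·2.541 + 0.122·0.6896 + 0.182·0.3633) / 3.594 = 0.064 eV.

0.064 eV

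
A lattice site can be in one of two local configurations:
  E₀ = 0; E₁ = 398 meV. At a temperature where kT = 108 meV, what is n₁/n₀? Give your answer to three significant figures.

0.0251

n₁/n₀ = exp[−(E₁−E₀)/kT] = exp(−(398 meV)/(108 meV)) = exp(-3.6852) = 0.0251.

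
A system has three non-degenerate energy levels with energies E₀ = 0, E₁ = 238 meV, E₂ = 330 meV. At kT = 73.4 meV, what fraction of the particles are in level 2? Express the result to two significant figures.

Eᵢ/kT = 0, 3.243, 4.496.
Z = Σ e^(−Eᵢ/kT) = e^(−0) + e^(−3.243) + e^(−4.496) = 1.000 + 0.03905 + 0.01115 = 1.050.
P₂ = e^(−E₂/kT) / Z = 0.01115/1.050 = 0.011.

0.011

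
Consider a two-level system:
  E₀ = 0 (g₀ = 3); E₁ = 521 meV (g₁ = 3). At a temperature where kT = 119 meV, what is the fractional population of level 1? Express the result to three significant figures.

Eᵢ/kT = 0, 4.3782.
Z = Σ gᵢe^(−Eᵢ/kT) = 3·e^(−0) + 3·e^(−4.3782) = 3.0000 + 0.037644 = 3.0376.
P₁ = g₁ e^(−E₁/kT) / Z = 0.037644/3.0376 = 0.0124.

0.0124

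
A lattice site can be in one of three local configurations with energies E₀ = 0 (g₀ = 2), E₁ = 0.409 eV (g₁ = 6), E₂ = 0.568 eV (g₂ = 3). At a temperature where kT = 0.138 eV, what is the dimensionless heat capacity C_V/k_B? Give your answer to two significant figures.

Eᵢ/kT = 0, 2.964, 4.116.
Z = Σ gᵢe^(−Eᵢ/kT) = 2·e^(−0) + 6·e^(−2.964) + 3·e^(−4.116) = 2.000 + 0.3097 + 0.04893 = 2.359.
⟨E⟩ = 0.06548 eV, ⟨E²⟩ = 0.02865 eV².
C_V/k_B = (⟨E²⟩ − ⟨E⟩²)/(kT)² = (0.02865 − 0.004288)/0.01904 = 1.3.

1.3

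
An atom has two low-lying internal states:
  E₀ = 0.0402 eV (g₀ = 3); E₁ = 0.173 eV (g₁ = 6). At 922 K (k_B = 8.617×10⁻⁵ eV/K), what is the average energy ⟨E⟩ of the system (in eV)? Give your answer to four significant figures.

0.07648 eV

k_BT = 8.617×10⁻⁵ × 922 K = 0.0794487 eV.
Eᵢ/kT = 0.505987, 2.17751.
Z = Σ gᵢe^(−Eᵢ/kT) = 3·e^(−0.505987) + 6·e^(−2.17751) = 1.80873 + 0.679940 = 2.48867.
⟨E⟩ = Σ Eᵢ gᵢe^(−Eᵢ/kT) / Z = (0.0402·1.80873 + 0.173·0.679940) / 2.48867 = 0.07648 eV.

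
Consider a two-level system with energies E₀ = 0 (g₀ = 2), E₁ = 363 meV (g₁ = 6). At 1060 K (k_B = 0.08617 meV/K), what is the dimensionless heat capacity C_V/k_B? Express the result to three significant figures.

k_BT = 0.08617 × 1060 K = 91.340 meV.
Eᵢ/kT = 0, 3.9742.
Z = Σ gᵢe^(−Eᵢ/kT) = 2·e^(−0) + 6·e^(−3.9742) = 2.0000 + 0.11277 = 2.1128.
⟨E⟩ = 19.375 meV, ⟨E²⟩ = 7033.1 meV².
C_V/k_B = (⟨E²⟩ − ⟨E⟩²)/(kT)² = (7033.1 − 375.39)/8343.0 = 0.798.

0.798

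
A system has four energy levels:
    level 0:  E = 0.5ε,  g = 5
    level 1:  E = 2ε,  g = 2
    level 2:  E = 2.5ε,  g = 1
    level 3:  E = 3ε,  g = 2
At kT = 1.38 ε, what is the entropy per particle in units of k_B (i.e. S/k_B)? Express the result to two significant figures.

Eᵢ/kT = 0.3623, 1.449, 1.812, 2.174.
Z = Σ gᵢe^(−Eᵢ/kT) = 5·e^(−0.3623) + 2·e^(−1.449) + 1·e^(−1.812) + 2·e^(−2.174) = 3.480 + 0.4696 + 0.1633 + 0.2274 = 4.340.
⟨E⟩ = Σ EᵢPᵢ = 0.8686 ε.
S/k_B = ln Z + ⟨E⟩/kT = ln(4.340) + 0.8686/1.38 = 1.468 + 0.6294 = 2.1.

2.1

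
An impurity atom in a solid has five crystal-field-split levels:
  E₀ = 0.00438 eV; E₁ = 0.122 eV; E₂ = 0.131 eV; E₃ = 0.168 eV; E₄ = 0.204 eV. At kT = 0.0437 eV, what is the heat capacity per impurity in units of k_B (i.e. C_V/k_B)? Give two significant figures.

1.1

Eᵢ/kT = 0.1002, 2.792, 2.998, 3.844, 4.668.
Z = Σ e^(−Eᵢ/kT) = e^(−0.1002) + e^(−2.792) + e^(−2.998) + e^(−3.844) + e^(−4.668) = 0.9047 + 0.06130 + 0.04989 + 0.02141 + 0.009391 = 1.047.
⟨E⟩ = 0.02243 eV, ⟨E²⟩ = 0.002656 eV².
C_V/k_B = (⟨E²⟩ − ⟨E⟩²)/(kT)² = (0.002656 − 0.0005031)/0.001910 = 1.1.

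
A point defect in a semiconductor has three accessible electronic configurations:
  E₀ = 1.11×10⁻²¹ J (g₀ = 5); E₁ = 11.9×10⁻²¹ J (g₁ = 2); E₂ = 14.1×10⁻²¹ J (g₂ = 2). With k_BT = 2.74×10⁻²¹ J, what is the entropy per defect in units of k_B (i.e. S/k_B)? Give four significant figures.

Eᵢ/kT = 0.405109, 4.34307, 5.14599.
Z = Σ gᵢe^(−Eᵢ/kT) = 5·e^(−0.405109) + 2·e^(−4.34307) + 2·e^(−5.14599) = 3.33452 + 0.0259931 + 0.0116454 = 3.37216.
⟨E⟩ = Σ EᵢPᵢ = 1.23803 ×10⁻²¹ J.
S/k_B = ln Z + ⟨E⟩/kT = ln(3.37216) + 1.23803/2.74 = 1.21555 + 0.451836 = 1.667.

1.667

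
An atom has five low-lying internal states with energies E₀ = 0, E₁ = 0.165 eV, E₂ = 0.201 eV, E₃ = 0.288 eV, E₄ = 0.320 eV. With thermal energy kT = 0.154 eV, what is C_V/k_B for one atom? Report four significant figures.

0.5724

Eᵢ/kT = 0, 1.07143, 1.30519, 1.87013, 2.07792.
Z = Σ e^(−Eᵢ/kT) = e^(−0) + e^(−1.07143) + e^(−1.30519) + e^(−1.87013) + e^(−2.07792) = 1.00000 + 0.342518 + 0.271121 + 0.154104 + 0.125190 = 1.89293.
⟨E⟩ = 0.103255 eV, ⟨E²⟩ = 0.0242376 eV².
C_V/k_B = (⟨E²⟩ − ⟨E⟩²)/(kT)² = (0.0242376 − 0.0106616)/0.0237160 = 0.5724.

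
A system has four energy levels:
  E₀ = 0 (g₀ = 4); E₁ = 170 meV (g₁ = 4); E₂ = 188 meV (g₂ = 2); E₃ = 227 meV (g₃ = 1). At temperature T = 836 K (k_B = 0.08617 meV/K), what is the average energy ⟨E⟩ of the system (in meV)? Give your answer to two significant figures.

22 meV

k_BT = 0.08617 × 836 K = 72.04 meV.
Eᵢ/kT = 0, 2.360, 2.610, 3.151.
Z = Σ gᵢe^(−Eᵢ/kT) = 4·e^(−0) + 4·e^(−2.360) + 2·e^(−2.610) + 1·e^(−3.151) = 4.000 + 0.3777 + 0.1471 + 0.04281 = 4.568.
⟨E⟩ = Σ Eᵢ gᵢe^(−Eᵢ/kT) / Z = (0·4.000 + 170·0.3777 + 188·0.1471 + 227·0.04281) / 4.568 = 22 meV.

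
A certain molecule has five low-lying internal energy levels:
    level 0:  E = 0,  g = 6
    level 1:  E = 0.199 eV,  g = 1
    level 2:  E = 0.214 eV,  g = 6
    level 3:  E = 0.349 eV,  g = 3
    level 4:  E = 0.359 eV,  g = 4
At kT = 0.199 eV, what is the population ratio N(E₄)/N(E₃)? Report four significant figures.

n₄/n₃ = (g₄/g₃) exp[−(E₄−E₃)/kT] = (4/3) × exp(−(0.010 eV)/(0.199 eV)) = (4/3) × exp(-0.0502513) = 1.268.

1.268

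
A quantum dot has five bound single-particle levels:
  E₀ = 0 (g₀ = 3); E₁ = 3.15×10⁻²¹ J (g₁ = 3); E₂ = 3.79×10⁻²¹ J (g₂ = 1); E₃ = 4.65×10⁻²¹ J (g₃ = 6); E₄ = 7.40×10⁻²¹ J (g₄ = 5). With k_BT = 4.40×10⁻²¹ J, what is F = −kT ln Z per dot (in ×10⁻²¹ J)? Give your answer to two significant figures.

Eᵢ/kT = 0, 0.7159, 0.8614, 1.057, 1.682.
Z = Σ gᵢe^(−Eᵢ/kT) = 3·e^(−0) + 3·e^(−0.7159) + 1·e^(−0.8614) + 6·e^(−1.057) + 5·e^(−1.682) = 3.000 + 1.466 + 0.4226 + 2.085 + 0.9300 = 7.904.
F = −kT ln Z = −4.40 × ln(7.904) = −4.40 × 2.067 = -9.1 ×10⁻²¹ J.

-9.1 ×10⁻²¹ J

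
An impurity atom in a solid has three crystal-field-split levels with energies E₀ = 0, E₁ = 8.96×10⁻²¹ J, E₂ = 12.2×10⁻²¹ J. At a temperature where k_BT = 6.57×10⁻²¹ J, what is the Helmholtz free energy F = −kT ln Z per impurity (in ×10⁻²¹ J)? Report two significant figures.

-2.3 ×10⁻²¹ J

Eᵢ/kT = 0, 1.364, 1.857.
Z = Σ e^(−Eᵢ/kT) = e^(−0) + e^(−1.364) + e^(−1.857) = 1.000 + 0.2556 + 0.1561 = 1.412.
F = −kT ln Z = −6.57 × ln(1.412) = −6.57 × 0.3450 = -2.3 ×10⁻²¹ J.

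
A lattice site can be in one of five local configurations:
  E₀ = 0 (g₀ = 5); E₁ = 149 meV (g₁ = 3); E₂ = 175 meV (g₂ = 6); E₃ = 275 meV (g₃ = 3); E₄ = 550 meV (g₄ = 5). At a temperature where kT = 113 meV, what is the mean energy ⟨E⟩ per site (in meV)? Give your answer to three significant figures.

Eᵢ/kT = 0, 1.3186, 1.5487, 2.4336, 4.8673.
Z = Σ gᵢe^(−Eᵢ/kT) = 5·e^(−0) + 3·e^(−1.3186) + 6·e^(−1.5487) + 3·e^(−2.4336) + 5·e^(−4.8673) = 5.0000 + 0.80253 + 1.2751 + 0.26316 + 0.038471 = 7.3793.
⟨E⟩ = Σ Eᵢ gᵢe^(−Eᵢ/kT) / Z = (0·5.0000 + 149·0.80253 + 175·1.2751 + 275·0.26316 + 550·0.038471) / 7.3793 = 59.1 meV.

59.1 meV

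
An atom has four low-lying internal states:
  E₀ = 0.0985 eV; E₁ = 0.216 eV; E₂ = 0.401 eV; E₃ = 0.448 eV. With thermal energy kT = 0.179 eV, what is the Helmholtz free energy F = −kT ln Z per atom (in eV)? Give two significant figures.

-0.011 eV

Eᵢ/kT = 0.5503, 1.207, 2.240, 2.503.
Z = Σ e^(−Eᵢ/kT) = e^(−0.5503) + e^(−1.207) + e^(−2.240) + e^(−2.503) = 0.5768 + 0.2991 + 0.1065 + 0.08184 = 1.064.
F = −kT ln Z = −0.179 × ln(1.064) = −0.179 × 0.06204 = -0.011 eV.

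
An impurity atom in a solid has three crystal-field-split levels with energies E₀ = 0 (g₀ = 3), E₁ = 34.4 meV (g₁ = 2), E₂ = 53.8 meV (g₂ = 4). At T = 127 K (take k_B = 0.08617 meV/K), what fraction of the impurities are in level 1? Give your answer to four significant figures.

0.02769

k_BT = 0.08617 × 127 K = 10.9436 meV.
Eᵢ/kT = 0, 3.14339, 4.91612.
Z = Σ gᵢe^(−Eᵢ/kT) = 3·e^(−0) + 2·e^(−3.14339) + 4·e^(−4.91612) = 3.00000 + 0.0862726 + 0.0293100 = 3.11558.
P₁ = g₁ e^(−E₁/kT) / Z = 0.0862726/3.11558 = 0.02769.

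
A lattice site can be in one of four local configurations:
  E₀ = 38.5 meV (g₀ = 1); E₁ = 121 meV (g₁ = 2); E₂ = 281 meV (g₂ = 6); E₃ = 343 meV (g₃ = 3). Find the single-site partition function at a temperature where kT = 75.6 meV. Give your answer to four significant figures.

Z = 1.182

Eᵢ/kT = 0.509259, 1.60053, 3.71693, 4.53704.
Z = Σ gᵢe^(−Eᵢ/kT) = 1·e^(−0.509259) + 2·e^(−1.60053) + 6·e^(−3.71693) + 3·e^(−4.53704) = 0.600941 + 0.403579 + 0.145851 + 0.0321151 = 1.18249.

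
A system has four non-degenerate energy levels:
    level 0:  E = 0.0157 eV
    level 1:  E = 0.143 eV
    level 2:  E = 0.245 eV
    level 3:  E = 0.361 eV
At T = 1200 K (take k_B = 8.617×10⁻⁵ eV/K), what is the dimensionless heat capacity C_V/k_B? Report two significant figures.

0.71

k_BT = 8.617×10⁻⁵ × 1200 K = 0.1034 eV.
Eᵢ/kT = 0.1518, 1.383, 2.369, 3.491.
Z = Σ e^(−Eᵢ/kT) = e^(−0.1518) + e^(−1.383) + e^(−2.369) + e^(−3.491) = 0.8592 + 0.2508 + 0.09357 + 0.03047 = 1.234.
⟨E⟩ = 0.06749 eV, ⟨E²⟩ = 0.01210 eV².
C_V/k_B = (⟨E²⟩ − ⟨E⟩²)/(kT)² = (0.01210 − 0.004555)/0.01069 = 0.71.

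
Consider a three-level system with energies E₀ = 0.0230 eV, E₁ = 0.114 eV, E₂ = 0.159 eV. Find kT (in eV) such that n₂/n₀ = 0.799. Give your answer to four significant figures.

0.6061 eV

n₂/n₀ = exp[−(E₂−E₀)/kT] = 0.799.
⇒ (E₂−E₀)/kT = ln(1/0.799) = ln(1.25156) = 0.224391.
kT = 0.1360 eV / 0.224391 = 0.6061 eV.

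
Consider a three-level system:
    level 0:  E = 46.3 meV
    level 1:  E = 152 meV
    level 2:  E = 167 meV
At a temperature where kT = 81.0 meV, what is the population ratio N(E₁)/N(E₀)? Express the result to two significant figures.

0.27

n₁/n₀ = exp[−(E₁−E₀)/kT] = exp(−(105.7 meV)/(81.0 meV)) = exp(-1.305) = 0.27.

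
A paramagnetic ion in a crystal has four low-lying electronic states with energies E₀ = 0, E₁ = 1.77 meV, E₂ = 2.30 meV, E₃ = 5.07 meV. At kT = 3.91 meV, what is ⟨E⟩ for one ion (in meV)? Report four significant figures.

Eᵢ/kT = 0, 0.452685, 0.588235, 1.29668.
Z = Σ e^(−Eᵢ/kT) = e^(−0) + e^(−0.452685) + e^(−0.588235) + e^(−1.29668) = 1.00000 + 0.635918 + 0.555307 + 0.273438 = 2.46466.
⟨E⟩ = Σ Eᵢ e^(−Eᵢ/kT) / Z = (0·1.00000 + 1.77·0.635918 + 2.30·0.555307 + 5.07·0.273438) / 2.46466 = 1.537 meV.

1.537 meV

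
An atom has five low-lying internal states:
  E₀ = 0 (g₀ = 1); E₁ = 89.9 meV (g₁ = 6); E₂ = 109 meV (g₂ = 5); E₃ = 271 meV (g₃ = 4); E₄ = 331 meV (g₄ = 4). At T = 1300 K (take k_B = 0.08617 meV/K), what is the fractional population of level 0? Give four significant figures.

k_BT = 0.08617 × 1300 K = 112.021 meV.
Eᵢ/kT = 0, 0.802528, 0.973032, 2.41919, 2.95480.
Z = Σ gᵢe^(−Eᵢ/kT) = 1·e^(−0) + 6·e^(−0.802528) + 5·e^(−0.973032) + 4·e^(−2.41919) + 4·e^(−2.95480) = 1.00000 + 2.68917 + 1.88968 + 0.355975 + 0.208356 = 6.14318.
P₀ = g₀ e^(−E₀/kT) / Z = 1.00000/6.14318 = 0.1628.

0.1628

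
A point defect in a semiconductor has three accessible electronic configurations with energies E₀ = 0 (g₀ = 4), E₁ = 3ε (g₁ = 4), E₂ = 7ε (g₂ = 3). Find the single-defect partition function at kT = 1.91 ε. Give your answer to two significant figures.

Eᵢ/kT = 0, 1.571, 3.665.
Z = Σ gᵢe^(−Eᵢ/kT) = 4·e^(−0) + 4·e^(−1.571) + 3·e^(−3.665) = 4.000 + 0.8313 + 0.07681 = 4.908.

Z = 4.9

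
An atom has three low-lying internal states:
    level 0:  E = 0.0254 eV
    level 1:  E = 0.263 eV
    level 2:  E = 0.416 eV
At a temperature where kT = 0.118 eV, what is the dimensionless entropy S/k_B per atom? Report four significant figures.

Eᵢ/kT = 0.215254, 2.22881, 3.52542.
Z = Σ e^(−Eᵢ/kT) = e^(−0.215254) + e^(−2.22881) + e^(−3.52542) = 0.806337 + 0.107656 + 0.0294394 = 0.943432.
⟨E⟩ = Σ EᵢPᵢ = 0.0647013 eV.
S/k_B = ln Z + ⟨E⟩/kT = ln(0.943432) + 0.0647013/0.118 = -0.0582310 + 0.548316 = 0.4901.

0.4901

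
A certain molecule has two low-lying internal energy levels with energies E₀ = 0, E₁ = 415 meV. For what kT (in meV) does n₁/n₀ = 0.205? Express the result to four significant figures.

n₁/n₀ = exp[−(E₁−E₀)/kT] = 0.205.
⇒ (E₁−E₀)/kT = ln(1/0.205) = ln(4.87805) = 1.58475.
kT = 415 meV / 1.58475 = 261.9 meV.

261.9 meV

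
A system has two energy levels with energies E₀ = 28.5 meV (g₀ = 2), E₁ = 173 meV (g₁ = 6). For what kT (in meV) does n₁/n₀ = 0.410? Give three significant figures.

n₁/n₀ = (g₁/g₀) exp[−(E₁−E₀)/kT] = 0.410.
⇒ (E₁−E₀)/kT = ln((6/2)/0.410) = ln(7.3171) = 1.9902.
kT = 144.5 meV / 1.9902 = 72.6 meV.

72.6 meV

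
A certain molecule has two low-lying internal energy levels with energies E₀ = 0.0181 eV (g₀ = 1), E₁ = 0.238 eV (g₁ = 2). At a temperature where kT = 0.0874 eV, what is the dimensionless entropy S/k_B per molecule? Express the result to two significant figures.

0.50

Eᵢ/kT = 0.2071, 2.723.
Z = Σ gᵢe^(−Eᵢ/kT) = 1·e^(−0.2071) + 2·e^(−2.723) = 0.8129 + 0.1314 = 0.9443.
⟨E⟩ = Σ EᵢPᵢ = 0.04870 eV.
S/k_B = ln Z + ⟨E⟩/kT = ln(0.9443) + 0.04870/0.0874 = -0.05731 + 0.5572 = 0.50.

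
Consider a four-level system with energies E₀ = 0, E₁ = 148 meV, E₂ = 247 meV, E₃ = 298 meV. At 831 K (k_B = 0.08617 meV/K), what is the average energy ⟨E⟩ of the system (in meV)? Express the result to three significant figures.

26.6 meV

k_BT = 0.08617 × 831 K = 71.607 meV.
Eᵢ/kT = 0, 2.0668, 3.4494, 4.1616.
Z = Σ e^(−Eᵢ/kT) = e^(−0) + e^(−2.0668) + e^(−3.4494) + e^(−4.1616) = 1.0000 + 0.12659 + 0.031765 + 0.015583 = 1.1739.
⟨E⟩ = Σ Eᵢ e^(−Eᵢ/kT) / Z = (0·1.0000 + 148·0.12659 + 247·0.031765 + 298·0.015583) / 1.1739 = 26.6 meV.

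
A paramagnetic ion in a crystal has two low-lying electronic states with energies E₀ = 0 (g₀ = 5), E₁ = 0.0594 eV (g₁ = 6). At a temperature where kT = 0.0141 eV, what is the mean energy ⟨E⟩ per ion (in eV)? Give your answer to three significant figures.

Eᵢ/kT = 0, 4.2128.
Z = Σ gᵢe^(−Eᵢ/kT) = 5·e^(−0) + 6·e^(−4.2128) = 5.0000 + 0.088829 = 5.0888.
⟨E⟩ = Σ Eᵢ gᵢe^(−Eᵢ/kT) / Z = (0·5.0000 + 0.0594·0.088829) / 5.0888 = 0.00104 eV.

0.00104 eV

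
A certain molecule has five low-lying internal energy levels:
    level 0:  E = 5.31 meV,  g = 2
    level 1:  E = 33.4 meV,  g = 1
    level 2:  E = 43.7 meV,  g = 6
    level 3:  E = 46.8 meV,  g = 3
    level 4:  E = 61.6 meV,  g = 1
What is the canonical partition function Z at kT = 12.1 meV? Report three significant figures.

Z = 1.58

Eᵢ/kT = 0.43884, 2.7603, 3.6116, 3.8678, 5.0909.
Z = Σ gᵢe^(−Eᵢ/kT) = 2·e^(−0.43884) + 1·e^(−2.7603) + 6·e^(−3.6116) + 3·e^(−3.8678) + 1·e^(−5.0909) = 1.2896 + 0.063273 + 0.16205 + 0.062713 + 0.0061525 = 1.5838.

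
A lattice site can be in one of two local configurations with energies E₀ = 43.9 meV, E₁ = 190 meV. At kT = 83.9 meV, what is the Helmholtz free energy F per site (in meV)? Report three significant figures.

30.3 meV

Eᵢ/kT = 0.52324, 2.2646.
Z = Σ e^(−Eᵢ/kT) = e^(−0.52324) + e^(−2.2646) = 0.59260 + 0.10387 = 0.69647.
F = −kT ln Z = −83.9 × ln(0.69647) = −83.9 × -0.36173 = 30.3 meV.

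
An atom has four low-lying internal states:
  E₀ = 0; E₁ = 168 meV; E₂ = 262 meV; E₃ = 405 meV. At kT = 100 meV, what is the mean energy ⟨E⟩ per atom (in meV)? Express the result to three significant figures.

45.0 meV

Eᵢ/kT = 0, 1.6800, 2.6200, 4.0500.
Z = Σ e^(−Eᵢ/kT) = e^(−0) + e^(−1.6800) + e^(−2.6200) + e^(−4.0500) = 1.0000 + 0.18637 + 0.072803 + 0.017422 = 1.2766.
⟨E⟩ = Σ Eᵢ e^(−Eᵢ/kT) / Z = (0·1.0000 + 168·0.18637 + 262·0.072803 + 405·0.017422) / 1.2766 = 45.0 meV.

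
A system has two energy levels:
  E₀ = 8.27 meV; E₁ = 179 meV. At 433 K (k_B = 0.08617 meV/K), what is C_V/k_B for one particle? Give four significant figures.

k_BT = 0.08617 × 433 K = 37.3116 meV.
Eᵢ/kT = 0.221647, 4.79744.
Z = Σ e^(−Eᵢ/kT) = e^(−0.221647) + e^(−4.79744) = 0.801198 + 0.00825084 = 0.809449.
⟨E⟩ = 10.0103 meV, ⟨E²⟩ = 394.295 meV².
C_V/k_B = (⟨E²⟩ − ⟨E⟩²)/(kT)² = (394.295 − 100.206)/1392.16 = 0.2112.

0.2112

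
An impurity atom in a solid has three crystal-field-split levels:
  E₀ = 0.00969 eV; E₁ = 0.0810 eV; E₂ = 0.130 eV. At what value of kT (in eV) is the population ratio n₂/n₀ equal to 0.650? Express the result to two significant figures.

n₂/n₀ = exp[−(E₂−E₀)/kT] = 0.650.
⇒ (E₂−E₀)/kT = ln(1/0.650) = ln(1.538) = 0.4305.
kT = 0.12031 eV / 0.4305 = 0.28 eV.

0.28 eV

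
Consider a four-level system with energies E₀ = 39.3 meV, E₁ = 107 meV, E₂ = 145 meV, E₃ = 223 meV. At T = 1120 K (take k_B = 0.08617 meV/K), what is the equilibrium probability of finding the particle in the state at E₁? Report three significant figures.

0.251

k_BT = 0.08617 × 1120 K = 96.510 meV.
Eᵢ/kT = 0.40721, 1.1087, 1.5024, 2.3106.
Z = Σ e^(−Eᵢ/kT) = e^(−0.40721) + e^(−1.1087) + e^(−1.5024) + e^(−2.3106) = 0.66550 + 0.32999 + 0.22260 + 0.099202 = 1.3173.
P₁ = e^(−E₁/kT) / Z = 0.32999/1.3173 = 0.251.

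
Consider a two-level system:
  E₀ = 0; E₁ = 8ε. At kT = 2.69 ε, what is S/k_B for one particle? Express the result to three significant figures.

Eᵢ/kT = 0, 2.9740.
Z = Σ e^(−Eᵢ/kT) = e^(−0) + e^(−2.9740) = 1.0000 + 0.051099 = 1.0511.
⟨E⟩ = Σ EᵢPᵢ = 0.38892 ε.
S/k_B = ln Z + ⟨E⟩/kT = ln(1.0511) + 0.38892/2.69 = 0.049837 + 0.14458 = 0.194.

0.194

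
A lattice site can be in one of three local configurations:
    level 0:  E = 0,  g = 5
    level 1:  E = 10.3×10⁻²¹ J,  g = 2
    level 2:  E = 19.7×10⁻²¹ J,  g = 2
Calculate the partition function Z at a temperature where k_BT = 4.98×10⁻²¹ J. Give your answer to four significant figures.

Z = 5.291

Eᵢ/kT = 0, 2.06827, 3.95582.
Z = Σ gᵢe^(−Eᵢ/kT) = 5·e^(−0) + 2·e^(−2.06827) + 2·e^(−3.95582) = 5.00000 + 0.252809 + 0.0382859 = 5.29109.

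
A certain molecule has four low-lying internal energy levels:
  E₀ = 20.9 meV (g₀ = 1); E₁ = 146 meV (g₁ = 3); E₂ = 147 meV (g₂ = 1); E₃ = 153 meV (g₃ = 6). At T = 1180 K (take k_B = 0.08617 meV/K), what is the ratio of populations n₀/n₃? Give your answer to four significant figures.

k_BT = 0.08617 × 1180 K = 101.681 meV.
n₀/n₃ = (g₀/g₃) exp[−(E₀−E₃)/kT] = (1/6) × exp(−(-132.1 meV)/(101.681 meV)) = (1/6) × exp(1.29916) = 0.6110.

0.6110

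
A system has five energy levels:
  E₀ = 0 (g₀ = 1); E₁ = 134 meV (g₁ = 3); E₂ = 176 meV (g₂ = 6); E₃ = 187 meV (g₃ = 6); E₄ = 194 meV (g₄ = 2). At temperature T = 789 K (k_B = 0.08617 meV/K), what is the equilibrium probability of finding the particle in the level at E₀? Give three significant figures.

k_BT = 0.08617 × 789 K = 67.988 meV.
Eᵢ/kT = 0, 1.9709, 2.5887, 2.7505, 2.8534.
Z = Σ gᵢe^(−Eᵢ/kT) = 1·e^(−0) + 3·e^(−1.9709) + 6·e^(−2.5887) + 6·e^(−2.7505) + 2·e^(−2.8534) = 1.0000 + 0.41799 + 0.45071 + 0.38338 + 0.11530 = 2.3674.
P₀ = g₀ e^(−E₀/kT) / Z = 1.0000/2.3674 = 0.422.

0.422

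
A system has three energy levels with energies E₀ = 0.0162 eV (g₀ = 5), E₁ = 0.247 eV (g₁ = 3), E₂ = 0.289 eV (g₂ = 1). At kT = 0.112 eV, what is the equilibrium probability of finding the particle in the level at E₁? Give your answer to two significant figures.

Eᵢ/kT = 0.1446, 2.205, 2.580.
Z = Σ gᵢe^(−Eᵢ/kT) = 5·e^(−0.1446) + 3·e^(−2.205) + 1·e^(−2.580) = 4.327 + 0.3308 + 0.07577 = 4.734.
P₁ = g₁ e^(−E₁/kT) / Z = 0.3308/4.734 = 0.070.

0.070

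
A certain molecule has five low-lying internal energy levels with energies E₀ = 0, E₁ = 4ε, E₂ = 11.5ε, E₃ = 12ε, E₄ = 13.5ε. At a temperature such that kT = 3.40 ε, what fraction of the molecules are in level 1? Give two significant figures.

0.22

Eᵢ/kT = 0, 1.176, 3.382, 3.529, 3.971.
Z = Σ e^(−Eᵢ/kT) = e^(−0) + e^(−1.176) + e^(−3.382) + e^(−3.529) + e^(−3.971) = 1.000 + 0.3085 + 0.03398 + 0.02933 + 0.01885 = 1.391.
P₁ = e^(−E₁/kT) / Z = 0.3085/1.391 = 0.22.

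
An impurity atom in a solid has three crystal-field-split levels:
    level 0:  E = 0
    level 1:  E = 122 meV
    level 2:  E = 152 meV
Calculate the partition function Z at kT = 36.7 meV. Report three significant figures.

Z = 1.05

Eᵢ/kT = 0, 3.3243, 4.1417.
Z = Σ e^(−Eᵢ/kT) = e^(−0) + e^(−3.3243) + e^(−4.1417) = 1.0000 + 0.035998 + 0.015896 = 1.0519.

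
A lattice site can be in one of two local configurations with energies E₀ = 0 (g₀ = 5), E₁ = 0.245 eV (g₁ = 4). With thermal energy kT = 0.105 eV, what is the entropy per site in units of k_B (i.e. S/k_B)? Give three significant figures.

Eᵢ/kT = 0, 2.3333.
Z = Σ gᵢe^(−Eᵢ/kT) = 5·e^(−0) + 4·e^(−2.3333) = 5.0000 + 0.38790 = 5.3879.
⟨E⟩ = Σ EᵢPᵢ = 0.017639 eV.
S/k_B = ln Z + ⟨E⟩/kT = ln(5.3879) + 0.017639/0.105 = 1.6842 + 0.16799 = 1.85.

1.85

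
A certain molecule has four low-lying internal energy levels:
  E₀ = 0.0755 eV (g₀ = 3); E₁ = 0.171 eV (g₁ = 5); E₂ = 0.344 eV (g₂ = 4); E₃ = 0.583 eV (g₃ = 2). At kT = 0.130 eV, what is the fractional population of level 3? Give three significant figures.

Eᵢ/kT = 0.58077, 1.3154, 2.6462, 4.4846.
Z = Σ gᵢe^(−Eᵢ/kT) = 3·e^(−0.58077) + 5·e^(−1.3154) + 4·e^(−2.6462) + 2·e^(−4.4846) = 1.6784 + 1.3418 + 0.28368 + 0.022563 = 3.3264.
P₃ = g₃ e^(−E₃/kT) / Z = 0.022563/3.3264 = 0.00678.

0.00678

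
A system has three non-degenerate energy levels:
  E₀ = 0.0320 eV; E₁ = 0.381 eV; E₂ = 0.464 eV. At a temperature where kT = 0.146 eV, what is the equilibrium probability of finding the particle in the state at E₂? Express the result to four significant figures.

Eᵢ/kT = 0.219178, 2.60959, 3.17808.
Z = Σ e^(−Eᵢ/kT) = e^(−0.219178) + e^(−2.60959) + e^(−3.17808) = 0.803179 + 0.0735647 + 0.0416656 = 0.918409.
P₂ = e^(−E₂/kT) / Z = 0.0416656/0.918409 = 0.04537.

0.04537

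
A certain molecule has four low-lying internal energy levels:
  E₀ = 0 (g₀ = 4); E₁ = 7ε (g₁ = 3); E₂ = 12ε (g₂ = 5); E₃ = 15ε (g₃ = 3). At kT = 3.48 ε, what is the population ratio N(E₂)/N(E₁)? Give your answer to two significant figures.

n₂/n₁ = (g₂/g₁) exp[−(E₂−E₁)/kT] = (5/3) × exp(−(5ε)/(3.48ε)) = (5/3) × exp(-1.437) = 0.40.

0.40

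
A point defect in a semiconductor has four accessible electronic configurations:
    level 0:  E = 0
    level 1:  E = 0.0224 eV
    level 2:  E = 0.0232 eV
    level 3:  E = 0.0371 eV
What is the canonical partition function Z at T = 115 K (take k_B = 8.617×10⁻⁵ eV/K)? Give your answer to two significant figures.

k_BT = 8.617×10⁻⁵ × 115 K = 0.009910 eV.
Eᵢ/kT = 0, 2.260, 2.341, 3.744.
Z = Σ e^(−Eᵢ/kT) = e^(−0) + e^(−2.260) + e^(−2.341) + e^(−3.744) = 1.000 + 0.1044 + 0.09623 + 0.02366 = 1.224.

Z = 1.2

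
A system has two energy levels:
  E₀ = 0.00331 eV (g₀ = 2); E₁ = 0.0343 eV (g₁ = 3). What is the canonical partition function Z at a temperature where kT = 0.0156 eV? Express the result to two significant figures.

Z = 2.0

Eᵢ/kT = 0.2122, 2.199.
Z = Σ gᵢe^(−Eᵢ/kT) = 2·e^(−0.2122) + 3·e^(−2.199) = 1.618 + 0.3327 = 1.951.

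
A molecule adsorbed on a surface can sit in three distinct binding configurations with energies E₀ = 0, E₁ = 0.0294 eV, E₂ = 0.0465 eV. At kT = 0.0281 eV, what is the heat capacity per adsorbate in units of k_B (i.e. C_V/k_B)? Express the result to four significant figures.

Eᵢ/kT = 0, 1.04626, 1.65480.
Z = Σ e^(−Eᵢ/kT) = e^(−0) + e^(−1.04626) + e^(−1.65480) = 1.00000 + 0.351249 + 0.191130 = 1.54238.
⟨E⟩ = 0.0124575 eV, ⟨E²⟩ = 0.000464786 eV².
C_V/k_B = (⟨E²⟩ − ⟨E⟩²)/(kT)² = (0.000464786 − 0.000155189)/0.000789610 = 0.3921.

0.3921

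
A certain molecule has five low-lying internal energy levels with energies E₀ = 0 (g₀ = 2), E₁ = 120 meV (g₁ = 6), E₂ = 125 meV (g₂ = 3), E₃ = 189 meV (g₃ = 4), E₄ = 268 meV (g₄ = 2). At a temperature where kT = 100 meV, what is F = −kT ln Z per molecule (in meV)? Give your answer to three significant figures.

Eᵢ/kT = 0, 1.2000, 1.2500, 1.8900, 2.6800.
Z = Σ gᵢe^(−Eᵢ/kT) = 2·e^(−0) + 6·e^(−1.2000) + 3·e^(−1.2500) + 4·e^(−1.8900) + 2·e^(−2.6800) = 2.0000 + 1.8072 + 0.85951 + 0.60429 + 0.13713 = 5.4081.
F = −kT ln Z = −100 × ln(5.4081) = −100 × 1.6879 = -169 meV.

-169 meV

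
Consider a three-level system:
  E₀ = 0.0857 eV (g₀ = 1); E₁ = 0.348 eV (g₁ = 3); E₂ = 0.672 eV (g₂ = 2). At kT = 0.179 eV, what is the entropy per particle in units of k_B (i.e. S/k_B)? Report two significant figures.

Eᵢ/kT = 0.4788, 1.944, 3.754.
Z = Σ gᵢe^(−Eᵢ/kT) = 1·e^(−0.4788) + 3·e^(−1.944) + 2·e^(−3.754) = 0.6195 + 0.4294 + 0.04685 = 1.096.
⟨E⟩ = Σ EᵢPᵢ = 0.2135 eV.
S/k_B = ln Z + ⟨E⟩/kT = ln(1.096) + 0.2135/0.179 = 0.09167 + 1.193 = 1.3.

1.3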